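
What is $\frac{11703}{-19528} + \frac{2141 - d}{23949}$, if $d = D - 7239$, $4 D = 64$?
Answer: $- \frac{97414955}{467676072} \approx -0.2083$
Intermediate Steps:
$D = 16$ ($D = \frac{1}{4} \cdot 64 = 16$)
$d = -7223$ ($d = 16 - 7239 = -7223$)
$\frac{11703}{-19528} + \frac{2141 - d}{23949} = \frac{11703}{-19528} + \frac{2141 - -7223}{23949} = 11703 \left(- \frac{1}{19528}\right) + \left(2141 + 7223\right) \frac{1}{23949} = - \frac{11703}{19528} + 9364 \cdot \frac{1}{23949} = - \frac{11703}{19528} + \frac{9364}{23949} = - \frac{97414955}{467676072}$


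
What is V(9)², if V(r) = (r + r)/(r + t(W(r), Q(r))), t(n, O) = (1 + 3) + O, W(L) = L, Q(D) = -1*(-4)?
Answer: 324/289 ≈ 1.1211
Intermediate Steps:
Q(D) = 4
t(n, O) = 4 + O
V(r) = 2*r/(8 + r) (V(r) = (r + r)/(r + (4 + 4)) = (2*r)/(r + 8) = (2*r)/(8 + r) = 2*r/(8 + r))
V(9)² = (2*9/(8 + 9))² = (2*9/17)² = (2*9*(1/17))² = (18/17)² = 324/289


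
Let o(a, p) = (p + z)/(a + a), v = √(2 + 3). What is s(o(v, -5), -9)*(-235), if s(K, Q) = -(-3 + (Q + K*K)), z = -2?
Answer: -8977/4 ≈ -2244.3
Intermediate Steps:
v = √5 ≈ 2.2361
o(a, p) = (-2 + p)/(2*a) (o(a, p) = (p - 2)/(a + a) = (-2 + p)/((2*a)) = (-2 + p)*(1/(2*a)) = (-2 + p)/(2*a))
s(K, Q) = 3 - Q - K² (s(K, Q) = -(-3 + (Q + K²)) = -(-3 + Q + K²) = 3 - Q - K²)
s(o(v, -5), -9)*(-235) = (3 - 1*(-9) - ((-2 - 5)/(2*(√5)))²)*(-235) = (3 + 9 - ((½)*(√5/5)*(-7))²)*(-235) = (3 + 9 - (-7*√5/10)²)*(-235) = (3 + 9 - 1*49/20)*(-235) = (3 + 9 - 49/20)*(-235) = (191/20)*(-235) = -8977/4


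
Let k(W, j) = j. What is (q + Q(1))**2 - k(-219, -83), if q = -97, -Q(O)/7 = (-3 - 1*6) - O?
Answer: 812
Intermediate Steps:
Q(O) = 63 + 7*O (Q(O) = -7*((-3 - 1*6) - O) = -7*((-3 - 6) - O) = -7*(-9 - O) = 63 + 7*O)
(q + Q(1))**2 - k(-219, -83) = (-97 + (63 + 7*1))**2 - 1*(-83) = (-97 + (63 + 7))**2 + 83 = (-97 + 70)**2 + 83 = (-27)**2 + 83 = 729 + 83 = 812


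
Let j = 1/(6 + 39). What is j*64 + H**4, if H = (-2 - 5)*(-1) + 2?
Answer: 295309/45 ≈ 6562.4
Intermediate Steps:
j = 1/45 ≈ 0.022222
H = 9 (H = -7*(-1) + 2 = 7 + 2 = 9)
j*64 + H**4 = (1/45)*64 + 9**4 = 64/45 + 6561 = 295309/45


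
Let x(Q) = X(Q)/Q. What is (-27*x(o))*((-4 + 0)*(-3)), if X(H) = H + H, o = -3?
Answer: -648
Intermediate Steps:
X(H) = 2*H
x(Q) = 2 (x(Q) = (2*Q)/Q = 2)
(-27*x(o))*((-4 + 0)*(-3)) = (-27*2)*((-4 + 0)*(-3)) = -(-216)*(-3) = -54*12 = -648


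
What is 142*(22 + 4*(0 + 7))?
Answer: 7100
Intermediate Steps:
142*(22 + 4*(0 + 7)) = 142*(22 + 4*7) = 142*(22 + 28) = 142*50 = 7100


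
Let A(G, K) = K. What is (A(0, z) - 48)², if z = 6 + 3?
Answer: 1521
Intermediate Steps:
z = 9
(A(0, z) - 48)² = (9 - 48)² = (-39)² = 1521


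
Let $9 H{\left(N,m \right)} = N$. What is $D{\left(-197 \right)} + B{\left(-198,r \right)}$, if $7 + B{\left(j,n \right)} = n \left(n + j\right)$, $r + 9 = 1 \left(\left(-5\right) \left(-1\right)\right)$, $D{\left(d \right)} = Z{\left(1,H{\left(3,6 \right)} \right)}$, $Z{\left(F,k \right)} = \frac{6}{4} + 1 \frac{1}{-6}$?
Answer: $\frac{2407}{3} \approx 802.33$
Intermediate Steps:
$H{\left(N,m \right)} = \frac{N}{9}$
$Z{\left(F,k \right)} = \frac{4}{3}$ ($Z{\left(F,k \right)} = 6 \cdot \frac{1}{4} + 1 \left(- \frac{1}{6}\right) = \frac{3}{2} - \frac{1}{6} = \frac{4}{3}$)
$D{\left(d \right)} = \frac{4}{3}$
$r = -4$ ($r = -9 + 1 \left(\left(-5\right) \left(-1\right)\right) = -9 + 1 \cdot 5 = -9 + 5 = -4$)
$B{\left(j,n \right)} = -7 + n \left(j + n\right)$ ($B{\left(j,n \right)} = -7 + n \left(n + j\right) = -7 + n \left(j + n\right)$)
$D{\left(-197 \right)} + B{\left(-198,r \right)} = \frac{4}{3} - \left(-785 - 16\right) = \frac{4}{3} + \left(-7 + 16 + 792\right) = \frac{4}{3} + 801 = \frac{2407}{3}$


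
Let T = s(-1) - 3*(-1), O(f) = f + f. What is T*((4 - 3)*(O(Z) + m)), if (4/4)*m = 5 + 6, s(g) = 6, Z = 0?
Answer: 99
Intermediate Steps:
O(f) = 2*f
m = 11 (m = 5 + 6 = 11)
T = 9 (T = 6 - 3*(-1) = 6 + 3 = 9)
T*((4 - 3)*(O(Z) + m)) = 9*((4 - 3)*(2*0 + 11)) = 9*(1*(0 + 11)) = 9*(1*11) = 9*11 = 99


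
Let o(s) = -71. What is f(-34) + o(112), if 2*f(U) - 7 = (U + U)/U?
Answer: -133/2 ≈ -66.500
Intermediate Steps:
f(U) = 9/2 (f(U) = 7/2 + ((U + U)/U)/2 = 7/2 + ((2*U)/U)/2 = 7/2 + (½)*2 = 7/2 + 1 = 9/2)
f(-34) + o(112) = 9/2 - 71 = -133/2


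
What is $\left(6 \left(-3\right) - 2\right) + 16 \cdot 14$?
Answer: $204$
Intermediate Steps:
$\left(6 \left(-3\right) - 2\right) + 16 \cdot 14 = \left(-18 - 2\right) + 224 = -20 + 224 = 204$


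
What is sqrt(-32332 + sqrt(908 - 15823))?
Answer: sqrt(-32332 + I*sqrt(14915)) ≈ 0.3396 + 179.81*I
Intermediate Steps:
sqrt(-32332 + sqrt(908 - 15823)) = sqrt(-32332 + sqrt(-14915)) = sqrt(-32332 + I*sqrt(14915))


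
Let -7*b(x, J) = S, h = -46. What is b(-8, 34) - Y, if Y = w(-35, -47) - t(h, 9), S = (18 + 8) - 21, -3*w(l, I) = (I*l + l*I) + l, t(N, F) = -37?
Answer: 7331/7 ≈ 1047.3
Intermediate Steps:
w(l, I) = -l/3 - 2*I*l/3 (w(l, I) = -((I*l + l*I) + l)/3 = -((I*l + I*l) + l)/3 = -(2*I*l + l)/3 = -(l + 2*I*l)/3 = -l/3 - 2*I*l/3)
S = 5 (S = 26 - 21 = 5)
b(x, J) = -5/7 (b(x, J) = -⅐*5 = -5/7)
Y = -1048 (Y = -⅓*(-35)*(1 + 2*(-47)) - 1*(-37) = -⅓*(-35)*(1 - 94) + 37 = -⅓*(-35)*(-93) + 37 = -1085 + 37 = -1048)
b(-8, 34) - Y = -5/7 - 1*(-1048) = -5/7 + 1048 = 7331/7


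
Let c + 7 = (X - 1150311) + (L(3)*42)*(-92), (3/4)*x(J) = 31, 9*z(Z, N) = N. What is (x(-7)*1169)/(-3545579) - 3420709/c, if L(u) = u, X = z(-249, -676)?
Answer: 325950707454901/111237570223242 ≈ 2.9302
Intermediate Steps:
z(Z, N) = N/9
X = -676/9 (X = (1/9)*(-676) = -676/9 ≈ -75.111)
x(J) = 124/3 (x(J) = (4/3)*31 = 124/3)
c = -10457866/9 (c = -7 + ((-676/9 - 1150311) + (3*42)*(-92)) = -7 + (-10353475/9 + 126*(-92)) = -7 + (-10353475/9 - 11592) = -7 - 10457803/9 = -10457866/9 ≈ -1.1620e+6)
(x(-7)*1169)/(-3545579) - 3420709/c = ((124/3)*1169)/(-3545579) - 3420709/(-10457866/9) = (144956/3)*(-1/3545579) - 3420709*(-9/10457866) = -144956/10636737 + 30786381/10457866 = 325950707454901/111237570223242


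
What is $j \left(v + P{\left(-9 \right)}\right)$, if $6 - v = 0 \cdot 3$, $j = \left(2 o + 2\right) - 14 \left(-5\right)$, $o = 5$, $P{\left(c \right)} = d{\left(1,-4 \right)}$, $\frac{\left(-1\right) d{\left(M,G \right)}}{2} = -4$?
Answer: $1148$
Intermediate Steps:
$d{\left(M,G \right)} = 8$ ($d{\left(M,G \right)} = \left(-2\right) \left(-4\right) = 8$)
$P{\left(c \right)} = 8$
$j = 82$ ($j = \left(2 \cdot 5 + 2\right) - 14 \left(-5\right) = \left(10 + 2\right) - -70 = 12 + 70 = 82$)
$v = 6$ ($v = 6 - 0 \cdot 3 = 6 - 0 = 6 + 0 = 6$)
$j \left(v + P{\left(-9 \right)}\right) = 82 \left(6 + 8\right) = 82 \cdot 14 = 1148$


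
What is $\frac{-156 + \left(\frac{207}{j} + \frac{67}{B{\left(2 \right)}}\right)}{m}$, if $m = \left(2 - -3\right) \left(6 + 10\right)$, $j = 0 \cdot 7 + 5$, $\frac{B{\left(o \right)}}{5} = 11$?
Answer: $- \frac{1559}{1100} \approx -1.4173$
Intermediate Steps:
$B{\left(o \right)} = 55$ ($B{\left(o \right)} = 5 \cdot 11 = 55$)
$j = 5$ ($j = 0 + 5 = 5$)
$m = 80$ ($m = \left(2 + 3\right) 16 = 5 \cdot 16 = 80$)
$\frac{-156 + \left(\frac{207}{j} + \frac{67}{B{\left(2 \right)}}\right)}{m} = \frac{-156 + \left(\frac{207}{5} + \frac{67}{55}\right)}{80} = \left(-156 + \left(207 \cdot \frac{1}{5} + 67 \cdot \frac{1}{55}\right)\right) \frac{1}{80} = \left(-156 + \left(\frac{207}{5} + \frac{67}{55}\right)\right) \frac{1}{80} = \left(-156 + \frac{2344}{55}\right) \frac{1}{80} = \left(- \frac{6236}{55}\right) \frac{1}{80} = - \frac{1559}{1100}$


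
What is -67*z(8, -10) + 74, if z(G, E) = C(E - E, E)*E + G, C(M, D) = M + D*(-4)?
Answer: 26338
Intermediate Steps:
C(M, D) = M - 4*D
z(G, E) = G - 4*E**2 (z(G, E) = ((E - E) - 4*E)*E + G = (0 - 4*E)*E + G = (-4*E)*E + G = -4*E**2 + G = G - 4*E**2)
-67*z(8, -10) + 74 = -67*(8 - 4*(-10)**2) + 74 = -67*(8 - 4*100) + 74 = -67*(8 - 400) + 74 = -67*(-392) + 74 = 26264 + 74 = 26338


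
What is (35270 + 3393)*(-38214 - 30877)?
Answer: -2671265333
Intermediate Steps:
(35270 + 3393)*(-38214 - 30877) = 38663*(-69091) = -2671265333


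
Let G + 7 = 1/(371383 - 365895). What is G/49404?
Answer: -12805/90376384 ≈ -0.00014169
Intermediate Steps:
G = -38415/5488 (G = -7 + 1/(371383 - 365895) = -7 + 1/5488 = -38415/5488 ≈ -6.9998)
G/49404 = -38415/5488/49404 = -38415/5488*1/49404 = -12805/90376384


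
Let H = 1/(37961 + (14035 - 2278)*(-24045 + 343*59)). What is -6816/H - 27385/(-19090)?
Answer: 1164100751545637/3818 ≈ 3.0490e+11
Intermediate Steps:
H = -1/44732695 (H = 1/(37961 + 11757*(-24045 + 20237)) = 1/(37961 + 11757*(-3808)) = 1/(37961 - 44770656) = 1/(-44732695) = -1/44732695 ≈ -2.2355e-8)
-6816/H - 27385/(-19090) = -6816/(-1/44732695) - 27385/(-19090) = -6816*(-44732695) - 27385*(-1/19090) = 304898049120 + 5477/3818 = 1164100751545637/3818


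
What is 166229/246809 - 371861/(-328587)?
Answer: 20914189996/11585461269 ≈ 1.8052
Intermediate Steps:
166229/246809 - 371861/(-328587) = 166229*(1/246809) - 371861*(-1/328587) = 166229/246809 + 53123/46941 = 20914189996/11585461269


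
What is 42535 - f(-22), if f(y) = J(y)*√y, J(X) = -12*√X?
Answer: 42271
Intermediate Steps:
f(y) = -12*y (f(y) = (-12*√y)*√y = -12*y)
42535 - f(-22) = 42535 - (-12)*(-22) = 42535 - 1*264 = 42535 - 264 = 42271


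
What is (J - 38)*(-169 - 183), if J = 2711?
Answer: -940896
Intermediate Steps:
(J - 38)*(-169 - 183) = (2711 - 38)*(-169 - 183) = 2673*(-352) = -940896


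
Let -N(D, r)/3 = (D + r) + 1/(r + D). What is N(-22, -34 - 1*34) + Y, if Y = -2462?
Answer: -65759/30 ≈ -2192.0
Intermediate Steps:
N(D, r) = -3*D - 3*r - 3/(D + r) (N(D, r) = -3*((D + r) + 1/(r + D)) = -3*((D + r) + 1/(D + r)) = -3*(D + r + 1/(D + r)) = -3*D - 3*r - 3/(D + r))
N(-22, -34 - 1*34) + Y = 3*(-1 - 1*(-22)² - (-34 - 1*34)² - 2*(-22)*(-34 - 1*34))/(-22 + (-34 - 1*34)) - 2462 = 3*(-1 - 1*484 - (-34 - 34)² - 2*(-22)*(-34 - 34))/(-22 + (-34 - 34)) - 2462 = 3*(-1 - 484 - 1*(-68)² - 2*(-22)*(-68))/(-22 - 68) - 2462 = 3*(-1 - 484 - 1*4624 - 2992)/(-90) - 2462 = 3*(-1/90)*(-1 - 484 - 4624 - 2992) - 2462 = 3*(-1/90)*(-8101) - 2462 = 8101/30 - 2462 = -65759/30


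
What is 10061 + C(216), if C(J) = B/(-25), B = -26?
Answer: 251551/25 ≈ 10062.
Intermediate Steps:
C(J) = 26/25 (C(J) = -26/(-25) = -26*(-1/25) = 26/25)
10061 + C(216) = 10061 + 26/25 = 251551/25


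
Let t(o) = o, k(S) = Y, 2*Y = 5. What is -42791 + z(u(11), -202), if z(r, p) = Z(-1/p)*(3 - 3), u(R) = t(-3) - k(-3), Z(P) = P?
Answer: -42791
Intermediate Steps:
Y = 5/2 (Y = (½)*5 = 5/2 ≈ 2.5000)
k(S) = 5/2
u(R) = -11/2 (u(R) = -3 - 1*5/2 = -3 - 5/2 = -11/2)
z(r, p) = 0 (z(r, p) = (-1/p)*(3 - 3) = -1/p*0 = 0)
-42791 + z(u(11), -202) = -42791 + 0 = -42791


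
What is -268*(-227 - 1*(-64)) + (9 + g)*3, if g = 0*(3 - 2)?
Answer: 43711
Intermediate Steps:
g = 0 (g = 0*1 = 0)
-268*(-227 - 1*(-64)) + (9 + g)*3 = -268*(-227 - 1*(-64)) + (9 + 0)*3 = -268*(-227 + 64) + 9*3 = -268*(-163) + 27 = 43684 + 27 = 43711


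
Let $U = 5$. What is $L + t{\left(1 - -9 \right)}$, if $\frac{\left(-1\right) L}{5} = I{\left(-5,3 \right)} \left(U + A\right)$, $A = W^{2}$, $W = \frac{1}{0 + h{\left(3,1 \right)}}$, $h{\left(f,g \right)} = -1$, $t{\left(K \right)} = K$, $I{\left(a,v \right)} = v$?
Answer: $-80$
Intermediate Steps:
$W = -1$ ($W = \frac{1}{0 - 1} = \frac{1}{-1} = -1$)
$A = 1$ ($A = \left(-1\right)^{2} = 1$)
$L = -90$ ($L = - 5 \cdot 3 \left(5 + 1\right) = - 5 \cdot 3 \cdot 6 = \left(-5\right) 18 = -90$)
$L + t{\left(1 - -9 \right)} = -90 + \left(1 - -9\right) = -90 + \left(1 + 9\right) = -90 + 10 = -80$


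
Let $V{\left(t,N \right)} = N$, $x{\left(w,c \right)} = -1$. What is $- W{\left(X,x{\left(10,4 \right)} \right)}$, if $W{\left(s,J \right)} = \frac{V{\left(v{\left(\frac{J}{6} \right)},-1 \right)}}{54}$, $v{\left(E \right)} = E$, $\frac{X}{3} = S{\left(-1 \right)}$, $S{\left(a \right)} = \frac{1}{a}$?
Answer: $\frac{1}{54} \approx 0.018519$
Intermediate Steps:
$X = -3$ ($X = \frac{3}{-1} = 3 \left(-1\right) = -3$)
$W{\left(s,J \right)} = - \frac{1}{54}$
$- W{\left(X,x{\left(10,4 \right)} \right)} = \left(-1\right) \left(- \frac{1}{54}\right) = \frac{1}{54}$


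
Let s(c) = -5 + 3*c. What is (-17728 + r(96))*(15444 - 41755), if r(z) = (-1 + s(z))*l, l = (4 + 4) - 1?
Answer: 414503494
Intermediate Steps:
l = 7 (l = 8 - 1 = 7)
r(z) = -42 + 21*z (r(z) = (-1 + (-5 + 3*z))*7 = (-6 + 3*z)*7 = -42 + 21*z)
(-17728 + r(96))*(15444 - 41755) = (-17728 + (-42 + 21*96))*(15444 - 41755) = (-17728 + (-42 + 2016))*(-26311) = (-17728 + 1974)*(-26311) = -15754*(-26311) = 414503494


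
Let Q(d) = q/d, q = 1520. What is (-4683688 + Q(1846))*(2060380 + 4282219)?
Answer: -27419329883203136/923 ≈ -2.9707e+13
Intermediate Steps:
Q(d) = 1520/d
(-4683688 + Q(1846))*(2060380 + 4282219) = (-4683688 + 1520/1846)*(2060380 + 4282219) = (-4683688 + 1520*(1/1846))*6342599 = (-4683688 + 760/923)*6342599 = -4323043264/923*6342599 = -27419329883203136/923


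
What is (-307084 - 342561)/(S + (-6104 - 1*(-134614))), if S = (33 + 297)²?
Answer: -129929/47482 ≈ -2.7364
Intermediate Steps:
S = 108900 (S = 330² = 108900)
(-307084 - 342561)/(S + (-6104 - 1*(-134614))) = (-307084 - 342561)/(108900 + (-6104 - 1*(-134614))) = -649645/(108900 + (-6104 + 134614)) = -649645/(108900 + 128510) = -649645/237410 = -649645*1/237410 = -129929/47482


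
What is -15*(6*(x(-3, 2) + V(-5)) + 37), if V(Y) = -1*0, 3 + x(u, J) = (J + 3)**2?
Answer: -2535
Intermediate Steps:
x(u, J) = -3 + (3 + J)**2 (x(u, J) = -3 + (J + 3)**2 = -3 + (3 + J)**2)
V(Y) = 0
-15*(6*(x(-3, 2) + V(-5)) + 37) = -15*(6*((-3 + (3 + 2)**2) + 0) + 37) = -15*(6*((-3 + 5**2) + 0) + 37) = -15*(6*((-3 + 25) + 0) + 37) = -15*(6*(22 + 0) + 37) = -15*(6*22 + 37) = -15*(132 + 37) = -15*169 = -2535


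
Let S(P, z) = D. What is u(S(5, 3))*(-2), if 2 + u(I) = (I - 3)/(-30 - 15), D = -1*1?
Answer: 172/45 ≈ 3.8222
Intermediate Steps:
D = -1
S(P, z) = -1
u(I) = -29/15 - I/45 (u(I) = -2 + (I - 3)/(-30 - 15) = -2 + (-3 + I)/(-45) = -2 + (-3 + I)*(-1/45) = -2 + (1/15 - I/45) = -29/15 - I/45)
u(S(5, 3))*(-2) = (-29/15 - 1/45*(-1))*(-2) = (-29/15 + 1/45)*(-2) = -86/45*(-2) = 172/45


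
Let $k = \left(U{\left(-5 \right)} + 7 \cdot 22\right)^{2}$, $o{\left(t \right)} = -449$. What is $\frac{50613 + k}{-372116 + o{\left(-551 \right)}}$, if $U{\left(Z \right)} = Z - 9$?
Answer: $- \frac{70213}{372565} \approx -0.18846$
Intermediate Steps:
$U{\left(Z \right)} = -9 + Z$ ($U{\left(Z \right)} = Z - 9 = -9 + Z$)
$k = 19600$ ($k = \left(\left(-9 - 5\right) + 7 \cdot 22\right)^{2} = \left(-14 + 154\right)^{2} = 140^{2} = 19600$)
$\frac{50613 + k}{-372116 + o{\left(-551 \right)}} = \frac{50613 + 19600}{-372116 - 449} = \frac{70213}{-372565} = 70213 \left(- \frac{1}{372565}\right) = - \frac{70213}{372565}$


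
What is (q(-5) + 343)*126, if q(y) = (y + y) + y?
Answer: 41328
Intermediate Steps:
q(y) = 3*y (q(y) = 2*y + y = 3*y)
(q(-5) + 343)*126 = (3*(-5) + 343)*126 = (-15 + 343)*126 = 328*126 = 41328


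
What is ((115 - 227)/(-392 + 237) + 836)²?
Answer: 16820014864/24025 ≈ 7.0011e+5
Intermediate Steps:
((115 - 227)/(-392 + 237) + 836)² = (-112/(-155) + 836)² = (-112*(-1/155) + 836)² = (112/155 + 836)² = (129692/155)² = 16820014864/24025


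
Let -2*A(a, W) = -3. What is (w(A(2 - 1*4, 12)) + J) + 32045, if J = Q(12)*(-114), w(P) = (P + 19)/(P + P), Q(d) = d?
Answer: 184103/6 ≈ 30684.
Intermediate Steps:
A(a, W) = 3/2 (A(a, W) = -½*(-3) = 3/2)
w(P) = (19 + P)/(2*P) (w(P) = (19 + P)/((2*P)) = (19 + P)*(1/(2*P)) = (19 + P)/(2*P))
J = -1368 (J = 12*(-114) = -1368)
(w(A(2 - 1*4, 12)) + J) + 32045 = ((19 + 3/2)/(2*(3/2)) - 1368) + 32045 = ((½)*(⅔)*(41/2) - 1368) + 32045 = (41/6 - 1368) + 32045 = -8167/6 + 32045 = 184103/6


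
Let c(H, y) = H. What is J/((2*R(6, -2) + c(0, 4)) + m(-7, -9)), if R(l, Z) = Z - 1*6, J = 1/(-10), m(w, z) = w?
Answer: 1/230 ≈ 0.0043478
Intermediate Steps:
J = -⅒ ≈ -0.10000
R(l, Z) = -6 + Z (R(l, Z) = Z - 6 = -6 + Z)
J/((2*R(6, -2) + c(0, 4)) + m(-7, -9)) = -⅒/((2*(-6 - 2) + 0) - 7) = -⅒/((2*(-8) + 0) - 7) = -⅒/((-16 + 0) - 7) = -⅒/(-16 - 7) = -⅒/(-23) = -1/23*(-⅒) = 1/230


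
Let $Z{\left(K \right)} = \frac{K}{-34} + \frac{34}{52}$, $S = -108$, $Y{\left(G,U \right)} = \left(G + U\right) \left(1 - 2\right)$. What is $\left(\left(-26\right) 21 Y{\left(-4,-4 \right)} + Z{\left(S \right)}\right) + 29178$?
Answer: $\frac{10967713}{442} \approx 24814.0$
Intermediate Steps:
$Y{\left(G,U \right)} = - G - U$ ($Y{\left(G,U \right)} = \left(G + U\right) \left(-1\right) = - G - U$)
$Z{\left(K \right)} = \frac{17}{26} - \frac{K}{34}$ ($Z{\left(K \right)} = K \left(- \frac{1}{34}\right) + 34 \cdot \frac{1}{52} = - \frac{K}{34} + \frac{17}{26} = \frac{17}{26} - \frac{K}{34}$)
$\left(\left(-26\right) 21 Y{\left(-4,-4 \right)} + Z{\left(S \right)}\right) + 29178 = \left(\left(-26\right) 21 \left(\left(-1\right) \left(-4\right) - -4\right) + \left(\frac{17}{26} - - \frac{54}{17}\right)\right) + 29178 = \left(- 546 \left(4 + 4\right) + \left(\frac{17}{26} + \frac{54}{17}\right)\right) + 29178 = \left(\left(-546\right) 8 + \frac{1693}{442}\right) + 29178 = \left(-4368 + \frac{1693}{442}\right) + 29178 = - \frac{1928963}{442} + 29178 = \frac{10967713}{442}$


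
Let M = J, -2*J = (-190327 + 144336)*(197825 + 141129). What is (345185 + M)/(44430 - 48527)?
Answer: -7794761892/4097 ≈ -1.9026e+6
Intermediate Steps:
J = 7794416707 (J = -(-190327 + 144336)*(197825 + 141129)/2 = -(-45991)*338954/2 = -½*(-15588833414) = 7794416707)
M = 7794416707
(345185 + M)/(44430 - 48527) = (345185 + 7794416707)/(44430 - 48527) = 7794761892/(-4097) = 7794761892*(-1/4097) = -7794761892/4097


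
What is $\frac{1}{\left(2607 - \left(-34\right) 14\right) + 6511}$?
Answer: $\frac{1}{9594} \approx 0.00010423$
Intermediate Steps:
$\frac{1}{\left(2607 - \left(-34\right) 14\right) + 6511} = \frac{1}{\left(2607 - -476\right) + 6511} = \frac{1}{\left(2607 + 476\right) + 6511} = \frac{1}{3083 + 6511} = \frac{1}{9594}$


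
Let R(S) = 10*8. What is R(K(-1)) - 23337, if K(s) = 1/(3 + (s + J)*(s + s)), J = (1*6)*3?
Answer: -23257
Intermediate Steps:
J = 18 (J = 6*3 = 18)
K(s) = 1/(3 + 2*s*(18 + s)) (K(s) = 1/(3 + (s + 18)*(s + s)) = 1/(3 + (18 + s)*(2*s)) = 1/(3 + 2*s*(18 + s)))
R(S) = 80
R(K(-1)) - 23337 = 80 - 23337 = -23257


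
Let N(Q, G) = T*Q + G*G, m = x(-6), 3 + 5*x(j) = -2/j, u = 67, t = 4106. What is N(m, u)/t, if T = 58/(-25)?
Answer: 1683839/1539750 ≈ 1.0936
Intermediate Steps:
T = -58/25 (T = 58*(-1/25) = -58/25 ≈ -2.3200)
x(j) = -⅗ - 2/(5*j) (x(j) = -⅗ + (-2/j)/5 = -⅗ - 2/(5*j))
m = -8/15 (m = (⅕)*(-2 - 3*(-6))/(-6) = (⅕)*(-⅙)*(-2 + 18) = (⅕)*(-⅙)*16 = -8/15 ≈ -0.53333)
N(Q, G) = G² - 58*Q/25 (N(Q, G) = -58*Q/25 + G*G = -58*Q/25 + G² = G² - 58*Q/25)
N(m, u)/t = (67² - 58/25*(-8/15))/4106 = (4489 + 464/375)*(1/4106) = (1683839/375)*(1/4106) = 1683839/1539750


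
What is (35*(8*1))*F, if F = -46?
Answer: -12880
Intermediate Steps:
(35*(8*1))*F = (35*(8*1))*(-46) = (35*8)*(-46) = 280*(-46) = -12880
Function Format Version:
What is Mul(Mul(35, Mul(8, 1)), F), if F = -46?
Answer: -12880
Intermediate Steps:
Mul(Mul(35, Mul(8, 1)), F) = Mul(Mul(35, Mul(8, 1)), -46) = Mul(Mul(35, 8), -46) = Mul(280, -46) = -12880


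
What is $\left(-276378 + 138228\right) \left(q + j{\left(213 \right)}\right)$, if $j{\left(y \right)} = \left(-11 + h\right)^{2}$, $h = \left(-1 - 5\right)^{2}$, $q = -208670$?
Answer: $28741416750$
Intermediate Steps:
$h = 36$ ($h = \left(-6\right)^{2} = 36$)
$j{\left(y \right)} = 625$ ($j{\left(y \right)} = \left(-11 + 36\right)^{2} = 25^{2} = 625$)
$\left(-276378 + 138228\right) \left(q + j{\left(213 \right)}\right) = \left(-276378 + 138228\right) \left(-208670 + 625\right) = \left(-138150\right) \left(-208045\right) = 28741416750$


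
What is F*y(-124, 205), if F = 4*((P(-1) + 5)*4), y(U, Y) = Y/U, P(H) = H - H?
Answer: -4100/31 ≈ -132.26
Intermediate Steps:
P(H) = 0
F = 80 (F = 4*((0 + 5)*4) = 4*(5*4) = 4*20 = 80)
F*y(-124, 205) = 80*(205/(-124)) = 80*(205*(-1/124)) = 80*(-205/124) = -4100/31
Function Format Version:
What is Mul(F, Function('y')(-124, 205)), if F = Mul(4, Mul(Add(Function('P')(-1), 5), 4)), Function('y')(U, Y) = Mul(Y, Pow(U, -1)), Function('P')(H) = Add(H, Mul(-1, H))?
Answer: Rational(-4100, 31) ≈ -132.26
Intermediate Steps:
Function('P')(H) = 0
F = 80 (F = Mul(4, Mul(Add(0, 5), 4)) = Mul(4, Mul(5, 4)) = Mul(4, 20) = 80)
Mul(F, Function('y')(-124, 205)) = Mul(80, Mul(205, Pow(-124, -1))) = Mul(80, Mul(205, Rational(-1, 124))) = Mul(80, Rational(-205, 124)) = Rational(-4100, 31)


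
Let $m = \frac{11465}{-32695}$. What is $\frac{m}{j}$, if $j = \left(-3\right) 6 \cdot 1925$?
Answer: $\frac{2293}{226576350} \approx 1.012 \cdot 10^{-5}$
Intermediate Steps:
$m = - \frac{2293}{6539}$ ($m = 11465 \left(- \frac{1}{32695}\right) = - \frac{2293}{6539} \approx -0.35067$)
$j = -34650$ ($j = \left(-18\right) 1925 = -34650$)
$\frac{m}{j} = - \frac{2293}{6539 \left(-34650\right)} = \left(- \frac{2293}{6539}\right) \left(- \frac{1}{34650}\right) = \frac{2293}{226576350}$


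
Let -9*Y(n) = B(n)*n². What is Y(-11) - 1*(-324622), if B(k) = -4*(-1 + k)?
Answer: 971930/3 ≈ 3.2398e+5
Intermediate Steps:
B(k) = 4 - 4*k
Y(n) = -n²*(4 - 4*n)/9 (Y(n) = -(4 - 4*n)*n²/9 = -n²*(4 - 4*n)/9)
Y(-11) - 1*(-324622) = (4/9)*(-11)²*(-1 - 11) - 1*(-324622) = (4/9)*121*(-12) + 324622 = -1936/3 + 324622 = 971930/3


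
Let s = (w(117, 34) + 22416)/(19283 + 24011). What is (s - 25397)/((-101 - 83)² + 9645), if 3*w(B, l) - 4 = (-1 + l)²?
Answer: -3298544813/5649996882 ≈ -0.58381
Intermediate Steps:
w(B, l) = 4/3 + (-1 + l)²/3
s = 68341/129882 (s = ((4/3 + (-1 + 34)²/3) + 22416)/(19283 + 24011) = ((4/3 + (⅓)*33²) + 22416)/43294 = ((4/3 + (⅓)*1089) + 22416)*(1/43294) = ((4/3 + 363) + 22416)*(1/43294) = (1093/3 + 22416)*(1/43294) = (68341/3)*(1/43294) = 68341/129882 ≈ 0.52618)
(s - 25397)/((-101 - 83)² + 9645) = (68341/129882 - 25397)/((-101 - 83)² + 9645) = -3298544813/(129882*((-184)² + 9645)) = -3298544813/(129882*(33856 + 9645)) = -3298544813/129882/43501 = -3298544813/129882*1/43501 = -3298544813/5649996882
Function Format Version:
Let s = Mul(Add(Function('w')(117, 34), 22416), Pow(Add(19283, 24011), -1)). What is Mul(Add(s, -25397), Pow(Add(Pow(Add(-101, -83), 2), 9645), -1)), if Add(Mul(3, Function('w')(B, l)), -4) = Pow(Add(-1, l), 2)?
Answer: Rational(-3298544813, 5649996882) ≈ -0.58381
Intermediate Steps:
Function('w')(B, l) = Add(Rational(4, 3), Mul(Rational(1, 3), Pow(Add(-1, l), 2)))
s = Rational(68341, 129882) (s = Mul(Add(Add(Rational(4, 3), Mul(Rational(1, 3), Pow(Add(-1, 34), 2))), 22416), Pow(Add(19283, 24011), -1)) = Mul(Add(Add(Rational(4, 3), Mul(Rational(1, 3), Pow(33, 2))), 22416), Pow(43294, -1)) = Mul(Add(Add(Rational(4, 3), Mul(Rational(1, 3), 1089)), 22416), Rational(1, 43294)) = Mul(Add(Add(Rational(4, 3), 363), 22416), Rational(1, 43294)) = Mul(Add(Rational(1093, 3), 22416), Rational(1, 43294)) = Mul(Rational(68341, 3), Rational(1, 43294)) = Rational(68341, 129882) ≈ 0.52618)
Mul(Add(s, -25397), Pow(Add(Pow(Add(-101, -83), 2), 9645), -1)) = Mul(Add(Rational(68341, 129882), -25397), Pow(Add(Pow(Add(-101, -83), 2), 9645), -1)) = Mul(Rational(-3298544813, 129882), Pow(Add(Pow(-184, 2), 9645), -1)) = Mul(Rational(-3298544813, 129882), Pow(Add(33856, 9645), -1)) = Mul(Rational(-3298544813, 129882), Pow(43501, -1)) = Mul(Rational(-3298544813, 129882), Rational(1, 43501)) = Rational(-3298544813, 5649996882)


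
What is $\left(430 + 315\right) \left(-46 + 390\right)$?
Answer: $256280$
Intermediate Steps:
$\left(430 + 315\right) \left(-46 + 390\right) = 745 \cdot 344 = 256280$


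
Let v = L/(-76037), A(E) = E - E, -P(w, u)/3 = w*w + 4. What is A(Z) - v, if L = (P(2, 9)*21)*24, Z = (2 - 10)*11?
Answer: -12096/76037 ≈ -0.15908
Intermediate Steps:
P(w, u) = -12 - 3*w² (P(w, u) = -3*(w*w + 4) = -3*(w² + 4) = -3*(4 + w²) = -12 - 3*w²)
Z = -88 (Z = -8*11 = -88)
A(E) = 0
L = -12096 (L = ((-12 - 3*2²)*21)*24 = ((-12 - 3*4)*21)*24 = ((-12 - 12)*21)*24 = -24*21*24 = -504*24 = -12096)
v = 12096/76037 (v = -12096/(-76037) = -12096*(-1/76037) = 12096/76037 ≈ 0.15908)
A(Z) - v = 0 - 1*12096/76037 = 0 - 12096/76037 = -12096/76037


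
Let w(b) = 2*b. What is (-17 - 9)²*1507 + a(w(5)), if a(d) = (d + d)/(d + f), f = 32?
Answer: 21393382/21 ≈ 1.0187e+6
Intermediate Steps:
a(d) = 2*d/(32 + d) (a(d) = (d + d)/(d + 32) = (2*d)/(32 + d) = 2*d/(32 + d))
(-17 - 9)²*1507 + a(w(5)) = (-17 - 9)²*1507 + 2*(2*5)/(32 + 2*5) = (-26)²*1507 + 2*10/(32 + 10) = 676*1507 + 2*10/42 = 1018732 + 2*10*(1/42) = 1018732 + 10/21 = 21393382/21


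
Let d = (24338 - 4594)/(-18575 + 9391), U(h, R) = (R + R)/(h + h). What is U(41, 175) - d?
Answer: 1842/287 ≈ 6.4181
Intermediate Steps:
U(h, R) = R/h (U(h, R) = (2*R)/((2*h)) = (2*R)*(1/(2*h)) = R/h)
d = -617/287 (d = 19744/(-9184) = 19744*(-1/9184) = -617/287 ≈ -2.1498)
U(41, 175) - d = 175/41 - 1*(-617/287) = 175*(1/41) + 617/287 = 175/41 + 617/287 = 1842/287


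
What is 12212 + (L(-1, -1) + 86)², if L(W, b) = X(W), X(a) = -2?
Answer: 19268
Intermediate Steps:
L(W, b) = -2
12212 + (L(-1, -1) + 86)² = 12212 + (-2 + 86)² = 12212 + 84² = 12212 + 7056 = 19268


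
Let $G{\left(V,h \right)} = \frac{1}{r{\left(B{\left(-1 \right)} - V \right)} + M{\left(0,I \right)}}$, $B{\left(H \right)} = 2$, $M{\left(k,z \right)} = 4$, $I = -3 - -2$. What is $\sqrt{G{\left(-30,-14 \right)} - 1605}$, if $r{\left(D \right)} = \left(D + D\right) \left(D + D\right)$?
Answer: $\frac{i \sqrt{269800459}}{410} \approx 40.062 i$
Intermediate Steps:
$I = -1$ ($I = -3 + 2 = -1$)
$r{\left(D \right)} = 4 D^{2}$ ($r{\left(D \right)} = 2 D 2 D = 4 D^{2}$)
$G{\left(V,h \right)} = \frac{1}{4 + 4 \left(2 - V\right)^{2}}$ ($G{\left(V,h \right)} = \frac{1}{4 \left(2 - V\right)^{2} + 4} = \frac{1}{4 + 4 \left(2 - V\right)^{2}}$)
$\sqrt{G{\left(-30,-14 \right)} - 1605} = \sqrt{\frac{1}{4 \left(1 + \left(-2 - 30\right)^{2}\right)} - 1605} = \sqrt{\frac{1}{4 \left(1 + \left(-32\right)^{2}\right)} - 1605} = \sqrt{\frac{1}{4 \left(1 + 1024\right)} - 1605} = \sqrt{\frac{1}{4 \cdot 1025} - 1605} = \sqrt{\frac{1}{4} \cdot \frac{1}{1025} - 1605} = \sqrt{\frac{1}{4100} - 1605} = \sqrt{- \frac{6580499}{4100}} = \frac{i \sqrt{269800459}}{410}$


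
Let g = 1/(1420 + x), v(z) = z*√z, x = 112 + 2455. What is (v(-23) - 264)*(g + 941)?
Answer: -330155584/1329 - 86290664*I*√23/3987 ≈ -2.4842e+5 - 1.038e+5*I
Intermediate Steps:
x = 2567
v(z) = z^(3/2)
g = 1/3987 (g = 1/(1420 + 2567) = 1/3987 ≈ 0.00025081)
(v(-23) - 264)*(g + 941) = ((-23)^(3/2) - 264)*(1/3987 + 941) = (-23*I*√23 - 264)*(3751768/3987) = (-264 - 23*I*√23)*(3751768/3987) = -330155584/1329 - 86290664*I*√23/3987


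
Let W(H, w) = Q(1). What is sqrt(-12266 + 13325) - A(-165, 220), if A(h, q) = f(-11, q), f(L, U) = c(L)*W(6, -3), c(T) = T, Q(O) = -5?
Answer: -55 + sqrt(1059) ≈ -22.458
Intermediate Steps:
W(H, w) = -5
f(L, U) = -5*L (f(L, U) = L*(-5) = -5*L)
A(h, q) = 55 (A(h, q) = -5*(-11) = 55)
sqrt(-12266 + 13325) - A(-165, 220) = sqrt(-12266 + 13325) - 1*55 = sqrt(1059) - 55 = -55 + sqrt(1059)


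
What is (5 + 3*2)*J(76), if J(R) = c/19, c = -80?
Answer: -880/19 ≈ -46.316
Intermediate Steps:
J(R) = -80/19
(5 + 3*2)*J(76) = (5 + 3*2)*(-80/19) = (5 + 6)*(-80/19) = 11*(-80/19) = -880/19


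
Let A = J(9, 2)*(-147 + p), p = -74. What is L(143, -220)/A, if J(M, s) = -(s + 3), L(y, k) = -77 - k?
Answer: 11/85 ≈ 0.12941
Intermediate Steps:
J(M, s) = -3 - s (J(M, s) = -(3 + s) = -3 - s)
A = 1105 (A = (-3 - 1*2)*(-147 - 74) = (-3 - 2)*(-221) = -5*(-221) = 1105)
L(143, -220)/A = (-77 - 1*(-220))/1105 = (-77 + 220)*(1/1105) = 143*(1/1105) = 11/85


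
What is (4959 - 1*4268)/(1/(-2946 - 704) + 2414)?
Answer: 2522150/8811099 ≈ 0.28625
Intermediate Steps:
(4959 - 1*4268)/(1/(-2946 - 704) + 2414) = (4959 - 4268)/(1/(-3650) + 2414) = 691/(-1/3650 + 2414) = 691/(8811099/3650) = 691*(3650/8811099) = 2522150/8811099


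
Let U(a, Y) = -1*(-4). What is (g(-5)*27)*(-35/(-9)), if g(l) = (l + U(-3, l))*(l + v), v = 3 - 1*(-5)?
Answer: -315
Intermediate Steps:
U(a, Y) = 4
v = 8 (v = 3 + 5 = 8)
g(l) = (4 + l)*(8 + l) (g(l) = (l + 4)*(l + 8) = (4 + l)*(8 + l))
(g(-5)*27)*(-35/(-9)) = ((32 + (-5)² + 12*(-5))*27)*(-35/(-9)) = ((32 + 25 - 60)*27)*(-35*(-⅑)) = -3*27*(35/9) = -81*35/9 = -315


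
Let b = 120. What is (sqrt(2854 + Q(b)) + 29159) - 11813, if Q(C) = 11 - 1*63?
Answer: 17346 + sqrt(2802) ≈ 17399.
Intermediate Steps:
Q(C) = -52 (Q(C) = 11 - 63 = -52)
(sqrt(2854 + Q(b)) + 29159) - 11813 = (sqrt(2854 - 52) + 29159) - 11813 = (sqrt(2802) + 29159) - 11813 = (29159 + sqrt(2802)) - 11813 = 17346 + sqrt(2802)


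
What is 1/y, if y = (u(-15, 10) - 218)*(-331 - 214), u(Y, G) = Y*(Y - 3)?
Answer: -1/28340 ≈ -3.5286e-5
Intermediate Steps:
u(Y, G) = Y*(-3 + Y)
y = -28340 (y = (-15*(-3 - 15) - 218)*(-331 - 214) = (-15*(-18) - 218)*(-545) = (270 - 218)*(-545) = 52*(-545) = -28340)
1/y = 1/(-28340) = -1/28340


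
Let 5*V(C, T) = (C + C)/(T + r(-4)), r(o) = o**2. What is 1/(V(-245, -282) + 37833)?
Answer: 19/718834 ≈ 2.6432e-5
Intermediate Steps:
V(C, T) = 2*C/(5*(16 + T)) (V(C, T) = ((C + C)/(T + (-4)**2))/5 = ((2*C)/(T + 16))/5 = ((2*C)/(16 + T))/5 = (2*C/(16 + T))/5 = 2*C/(5*(16 + T)))
1/(V(-245, -282) + 37833) = 1/((2/5)*(-245)/(16 - 282) + 37833) = 1/((2/5)*(-245)/(-266) + 37833) = 1/((2/5)*(-245)*(-1/266) + 37833) = 1/(7/19 + 37833) = 1/(718834/19) = 19/718834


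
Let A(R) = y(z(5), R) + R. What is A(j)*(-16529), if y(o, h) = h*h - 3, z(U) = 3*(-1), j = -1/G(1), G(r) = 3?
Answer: 479341/9 ≈ 53260.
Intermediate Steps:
j = -⅓ (j = -1/3 = -1*⅓ = -⅓ ≈ -0.33333)
z(U) = -3
y(o, h) = -3 + h² (y(o, h) = h² - 3 = -3 + h²)
A(R) = -3 + R + R² (A(R) = (-3 + R²) + R = -3 + R + R²)
A(j)*(-16529) = (-3 - ⅓ + (-⅓)²)*(-16529) = (-3 - ⅓ + ⅑)*(-16529) = -29/9*(-16529) = 479341/9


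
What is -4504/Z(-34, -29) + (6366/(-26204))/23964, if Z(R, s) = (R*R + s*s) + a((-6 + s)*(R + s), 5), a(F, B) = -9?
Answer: -117846309093/52015411672 ≈ -2.2656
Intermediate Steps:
Z(R, s) = -9 + R**2 + s**2 (Z(R, s) = (R*R + s*s) - 9 = (R**2 + s**2) - 9 = -9 + R**2 + s**2)
-4504/Z(-34, -29) + (6366/(-26204))/23964 = -4504/(-9 + (-34)**2 + (-29)**2) + (6366/(-26204))/23964 = -4504/(-9 + 1156 + 841) + (6366*(-1/26204))*(1/23964) = -4504/1988 - 3183/13102*1/23964 = -4504*1/1988 - 1061/104658776 = -1126/497 - 1061/104658776 = -117846309093/52015411672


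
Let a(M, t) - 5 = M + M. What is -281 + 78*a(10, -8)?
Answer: 1669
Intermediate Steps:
a(M, t) = 5 + 2*M (a(M, t) = 5 + (M + M) = 5 + 2*M)
-281 + 78*a(10, -8) = -281 + 78*(5 + 2*10) = -281 + 78*(5 + 20) = -281 + 78*25 = -281 + 1950 = 1669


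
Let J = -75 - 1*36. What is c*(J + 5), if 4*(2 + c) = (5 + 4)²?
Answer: -3869/2 ≈ -1934.5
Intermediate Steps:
J = -111 (J = -75 - 36 = -111)
c = 73/4 (c = -2 + (5 + 4)²/4 = -2 + (¼)*9² = -2 + (¼)*81 = -2 + 81/4 = 73/4 ≈ 18.250)
c*(J + 5) = 73*(-111 + 5)/4 = (73/4)*(-106) = -3869/2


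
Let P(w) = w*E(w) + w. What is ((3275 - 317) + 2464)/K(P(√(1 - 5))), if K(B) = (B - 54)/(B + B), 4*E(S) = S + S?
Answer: 314476/785 - 292788*I/785 ≈ 400.61 - 372.98*I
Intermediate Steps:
E(S) = S/2 (E(S) = (S + S)/4 = (2*S)/4 = S/2)
P(w) = w + w²/2 (P(w) = w*(w/2) + w = w²/2 + w = w + w²/2)
K(B) = (-54 + B)/(2*B) (K(B) = (-54 + B)/((2*B)) = (-54 + B)*(1/(2*B)) = (-54 + B)/(2*B))
((3275 - 317) + 2464)/K(P(√(1 - 5))) = ((3275 - 317) + 2464)/(((-54 + √(1 - 5)*(2 + √(1 - 5))/2)/(2*((√(1 - 5)*(2 + √(1 - 5))/2))))) = (2958 + 2464)/(((-54 + √(-4)*(2 + √(-4))/2)/(2*((√(-4)*(2 + √(-4))/2))))) = 5422/(((-54 + (2*I)*(2 + 2*I)/2)/(2*(((2*I)*(2 + 2*I)/2))))) = 5422/(((-54 + I*(2 + 2*I))/(2*((I*(2 + 2*I)))))) = 5422/(((-I*(2 - 2*I)/8)*(-54 + I*(2 + 2*I))/2)) = 5422/((-I*(-54 + I*(2 + 2*I))*(2 - 2*I)/16)) = 5422*(2*I*(2 + 2*I)/(-54 + I*(2 + 2*I))) = 10844*I*(2 + 2*I)/(-54 + I*(2 + 2*I))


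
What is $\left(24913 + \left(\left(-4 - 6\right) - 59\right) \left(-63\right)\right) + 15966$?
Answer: $45226$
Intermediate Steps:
$\left(24913 + \left(\left(-4 - 6\right) - 59\right) \left(-63\right)\right) + 15966 = \left(24913 + \left(-10 - 59\right) \left(-63\right)\right) + 15966 = \left(24913 - -4347\right) + 15966 = \left(24913 + 4347\right) + 15966 = 29260 + 15966 = 45226$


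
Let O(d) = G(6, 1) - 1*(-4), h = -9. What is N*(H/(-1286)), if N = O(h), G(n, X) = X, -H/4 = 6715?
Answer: 67150/643 ≈ 104.43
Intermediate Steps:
H = -26860 (H = -4*6715 = -26860)
O(d) = 5 (O(d) = 1 - 1*(-4) = 1 + 4 = 5)
N = 5
N*(H/(-1286)) = 5*(-26860/(-1286)) = 5*(-26860*(-1/1286)) = 5*(13430/643) = 67150/643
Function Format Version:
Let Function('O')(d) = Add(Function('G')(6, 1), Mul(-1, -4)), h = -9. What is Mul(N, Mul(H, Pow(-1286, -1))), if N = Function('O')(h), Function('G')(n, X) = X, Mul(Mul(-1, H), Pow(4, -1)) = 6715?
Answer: Rational(67150, 643) ≈ 104.43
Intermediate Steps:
H = -26860 (H = Mul(-4, 6715) = -26860)
Function('O')(d) = 5 (Function('O')(d) = Add(1, Mul(-1, -4)) = Add(1, 4) = 5)
N = 5
Mul(N, Mul(H, Pow(-1286, -1))) = Mul(5, Mul(-26860, Pow(-1286, -1))) = Mul(5, Mul(-26860, Rational(-1, 1286))) = Mul(5, Rational(13430, 643)) = Rational(67150, 643)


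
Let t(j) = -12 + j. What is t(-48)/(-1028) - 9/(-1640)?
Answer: 26913/421480 ≈ 0.063854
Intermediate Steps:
t(-48)/(-1028) - 9/(-1640) = (-12 - 48)/(-1028) - 9/(-1640) = -60*(-1/1028) - 9*(-1/1640) = 15/257 + 9/1640 = 26913/421480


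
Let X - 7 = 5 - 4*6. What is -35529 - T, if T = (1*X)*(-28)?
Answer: -35865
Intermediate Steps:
X = -12 (X = 7 + (5 - 4*6) = 7 + (5 - 24) = 7 - 19 = -12)
T = 336 (T = (1*(-12))*(-28) = -12*(-28) = 336)
-35529 - T = -35529 - 1*336 = -35529 - 336 = -35865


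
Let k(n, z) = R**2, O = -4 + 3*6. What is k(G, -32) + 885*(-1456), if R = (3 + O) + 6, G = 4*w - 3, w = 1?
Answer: -1288031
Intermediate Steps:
G = 1 (G = 4*1 - 3 = 4 - 3 = 1)
O = 14 (O = -4 + 18 = 14)
R = 23 (R = (3 + 14) + 6 = 17 + 6 = 23)
k(n, z) = 529 (k(n, z) = 23**2 = 529)
k(G, -32) + 885*(-1456) = 529 + 885*(-1456) = 529 - 1288560 = -1288031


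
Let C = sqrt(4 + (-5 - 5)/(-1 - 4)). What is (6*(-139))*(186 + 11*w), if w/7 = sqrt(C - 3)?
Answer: -155124 - 64218*I*sqrt(3 - sqrt(6)) ≈ -1.5512e+5 - 47647.0*I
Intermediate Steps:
C = sqrt(6) (C = sqrt(4 - 10/(-5)) = sqrt(4 - 10*(-1/5)) = sqrt(4 + 2) = sqrt(6) ≈ 2.4495)
w = 7*sqrt(-3 + sqrt(6)) (w = 7*sqrt(sqrt(6) - 3) = 7*sqrt(-3 + sqrt(6)) ≈ 5.1937*I)
(6*(-139))*(186 + 11*w) = (6*(-139))*(186 + 11*(7*sqrt(-3 + sqrt(6)))) = -834*(186 + 77*sqrt(-3 + sqrt(6))) = -155124 - 64218*sqrt(-3 + sqrt(6))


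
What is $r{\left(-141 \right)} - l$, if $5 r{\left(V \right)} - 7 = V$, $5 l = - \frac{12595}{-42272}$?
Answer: $- \frac{5677043}{211360} \approx -26.86$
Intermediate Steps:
$l = \frac{2519}{42272}$ ($l = \frac{\left(-12595\right) \frac{1}{-42272}}{5} = \frac{\left(-12595\right) \left(- \frac{1}{42272}\right)}{5} = \frac{1}{5} \cdot \frac{12595}{42272} = \frac{2519}{42272} \approx 0.05959$)
$r{\left(V \right)} = \frac{7}{5} + \frac{V}{5}$
$r{\left(-141 \right)} - l = \left(\frac{7}{5} + \frac{1}{5} \left(-141\right)\right) - \frac{2519}{42272} = \left(\frac{7}{5} - \frac{141}{5}\right) - \frac{2519}{42272} = - \frac{134}{5} - \frac{2519}{42272} = - \frac{5677043}{211360}$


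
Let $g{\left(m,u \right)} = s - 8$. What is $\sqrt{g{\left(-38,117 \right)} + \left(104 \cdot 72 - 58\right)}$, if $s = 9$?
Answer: $\sqrt{7431} \approx 86.203$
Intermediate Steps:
$g{\left(m,u \right)} = 1$ ($g{\left(m,u \right)} = 9 - 8 = 1$)
$\sqrt{g{\left(-38,117 \right)} + \left(104 \cdot 72 - 58\right)} = \sqrt{1 + \left(104 \cdot 72 - 58\right)} = \sqrt{1 + \left(7488 - 58\right)} = \sqrt{1 + 7430} = \sqrt{7431}$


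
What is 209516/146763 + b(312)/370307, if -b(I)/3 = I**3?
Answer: -13294576392380/54347366241 ≈ -244.62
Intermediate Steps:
b(I) = -3*I**3
209516/146763 + b(312)/370307 = 209516/146763 - 3*312**3/370307 = 209516*(1/146763) - 3*30371328*(1/370307) = 209516/146763 - 91113984*1/370307 = 209516/146763 - 91113984/370307 = -13294576392380/54347366241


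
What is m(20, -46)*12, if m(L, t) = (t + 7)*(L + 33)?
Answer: -24804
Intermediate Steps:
m(L, t) = (7 + t)*(33 + L)
m(20, -46)*12 = (231 + 7*20 + 33*(-46) + 20*(-46))*12 = (231 + 140 - 1518 - 920)*12 = -2067*12 = -24804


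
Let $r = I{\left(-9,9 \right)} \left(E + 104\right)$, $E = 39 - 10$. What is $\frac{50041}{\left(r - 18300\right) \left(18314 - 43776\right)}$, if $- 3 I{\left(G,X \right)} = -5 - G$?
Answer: $\frac{150123}{1411409584} \approx 0.00010636$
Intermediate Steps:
$I{\left(G,X \right)} = \frac{5}{3} + \frac{G}{3}$ ($I{\left(G,X \right)} = - \frac{-5 - G}{3} = \frac{5}{3} + \frac{G}{3}$)
$E = 29$
$r = - \frac{532}{3}$ ($r = \left(\frac{5}{3} + \frac{1}{3} \left(-9\right)\right) \left(29 + 104\right) = \left(\frac{5}{3} - 3\right) 133 = \left(- \frac{4}{3}\right) 133 = - \frac{532}{3} \approx -177.33$)
$\frac{50041}{\left(r - 18300\right) \left(18314 - 43776\right)} = \frac{50041}{\left(- \frac{532}{3} - 18300\right) \left(18314 - 43776\right)} = \frac{50041}{\left(- \frac{55432}{3}\right) \left(-25462\right)} = \frac{50041}{\frac{1411409584}{3}} = 50041 \cdot \frac{3}{1411409584} = \frac{150123}{1411409584}$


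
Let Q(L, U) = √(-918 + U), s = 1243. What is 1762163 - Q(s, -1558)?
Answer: 1762163 - 2*I*√619 ≈ 1.7622e+6 - 49.759*I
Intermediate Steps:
1762163 - Q(s, -1558) = 1762163 - √(-918 - 1558) = 1762163 - √(-2476) = 1762163 - 2*I*√619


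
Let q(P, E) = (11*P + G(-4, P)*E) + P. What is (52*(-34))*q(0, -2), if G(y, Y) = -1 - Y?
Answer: -3536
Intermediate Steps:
q(P, E) = 12*P + E*(-1 - P) (q(P, E) = (11*P + (-1 - P)*E) + P = (11*P + E*(-1 - P)) + P = 12*P + E*(-1 - P))
(52*(-34))*q(0, -2) = (52*(-34))*(12*0 - 1*(-2)*(1 + 0)) = -1768*(0 - 1*(-2)*1) = -1768*(0 + 2) = -1768*2 = -3536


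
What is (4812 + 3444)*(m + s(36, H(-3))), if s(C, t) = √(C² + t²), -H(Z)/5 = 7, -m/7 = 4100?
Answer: -236947200 + 8256*√2521 ≈ -2.3653e+8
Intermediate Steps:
m = -28700 (m = -7*4100 = -28700)
H(Z) = -35 (H(Z) = -5*7 = -35)
(4812 + 3444)*(m + s(36, H(-3))) = (4812 + 3444)*(-28700 + √(36² + (-35)²)) = 8256*(-28700 + √(1296 + 1225)) = 8256*(-28700 + √2521) = -236947200 + 8256*√2521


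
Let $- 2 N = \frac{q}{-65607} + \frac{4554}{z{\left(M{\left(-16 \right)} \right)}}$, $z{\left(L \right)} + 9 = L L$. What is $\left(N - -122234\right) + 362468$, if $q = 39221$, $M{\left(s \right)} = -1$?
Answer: $\frac{254548296935}{524856} \approx 4.8499 \cdot 10^{5}$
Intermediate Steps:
$z{\left(L \right)} = -9 + L^{2}$ ($z{\left(L \right)} = -9 + L L = -9 + L^{2}$)
$N = \frac{149544023}{524856}$ ($N = - \frac{\frac{39221}{-65607} + \frac{4554}{-9 + \left(-1\right)^{2}}}{2} = - \frac{39221 \left(- \frac{1}{65607}\right) + \frac{4554}{-9 + 1}}{2} = - \frac{- \frac{39221}{65607} + \frac{4554}{-8}}{2} = - \frac{- \frac{39221}{65607} + 4554 \left(- \frac{1}{8}\right)}{2} = - \frac{- \frac{39221}{65607} - \frac{2277}{4}}{2} = \left(- \frac{1}{2}\right) \left(- \frac{149544023}{262428}\right) = \frac{149544023}{524856} \approx 284.92$)
$\left(N - -122234\right) + 362468 = \left(\frac{149544023}{524856} - -122234\right) + 362468 = \left(\frac{149544023}{524856} + 122234\right) + 362468 = \frac{64304792327}{524856} + 362468 = \frac{254548296935}{524856}$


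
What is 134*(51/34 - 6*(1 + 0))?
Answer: -603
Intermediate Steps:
134*(51/34 - 6*(1 + 0)) = 134*(51*(1/34) - 6*1) = 134*(3/2 - 6) = 134*(-9/2) = -603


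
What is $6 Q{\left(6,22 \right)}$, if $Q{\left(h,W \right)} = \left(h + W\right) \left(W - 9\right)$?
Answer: $2184$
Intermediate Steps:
$Q{\left(h,W \right)} = \left(-9 + W\right) \left(W + h\right)$ ($Q{\left(h,W \right)} = \left(W + h\right) \left(-9 + W\right) = \left(-9 + W\right) \left(W + h\right)$)
$6 Q{\left(6,22 \right)} = 6 \left(22^{2} - 198 - 54 + 22 \cdot 6\right) = 6 \left(484 - 198 - 54 + 132\right) = 6 \cdot 364 = 2184$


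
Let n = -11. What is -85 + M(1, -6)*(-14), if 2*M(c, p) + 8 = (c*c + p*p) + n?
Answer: -211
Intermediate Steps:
M(c, p) = -19/2 + c²/2 + p²/2 (M(c, p) = -4 + ((c*c + p*p) - 11)/2 = -4 + ((c² + p²) - 11)/2 = -4 + (-11 + c² + p²)/2 = -4 + (-11/2 + c²/2 + p²/2) = -19/2 + c²/2 + p²/2)
-85 + M(1, -6)*(-14) = -85 + (-19/2 + (½)*1² + (½)*(-6)²)*(-14) = -85 + (-19/2 + (½)*1 + (½)*36)*(-14) = -85 + (-19/2 + ½ + 18)*(-14) = -85 + 9*(-14) = -85 - 126 = -211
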